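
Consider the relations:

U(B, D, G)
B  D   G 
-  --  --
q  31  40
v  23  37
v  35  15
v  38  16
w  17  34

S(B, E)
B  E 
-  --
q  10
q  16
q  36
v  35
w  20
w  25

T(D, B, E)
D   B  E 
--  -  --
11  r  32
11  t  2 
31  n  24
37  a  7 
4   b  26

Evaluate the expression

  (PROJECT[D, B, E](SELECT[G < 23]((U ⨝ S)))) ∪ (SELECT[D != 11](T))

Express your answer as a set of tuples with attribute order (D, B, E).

{(31, n, 24), (35, v, 35), (37, a, 7), (38, v, 35), (4, b, 26)}

Natural join on B: {(q, 31, 40, 10), (q, 31, 40, 16), (q, 31, 40, 36), (v, 23, 37, 35), (v, 35, 15, 35), (v, 38, 16, 35), (w, 17, 34, 20), (w, 17, 34, 25)}
Apply σ_{G < 23}; surviving tuples: {(v, 35, 15, 35), (v, 38, 16, 35)}
Keep only column(s) D, B, E: {(35, v, 35), (38, v, 35)}
Apply σ_{D != 11}; surviving tuples: {(31, n, 24), (37, a, 7), (4, b, 26)}
Union: {(35, v, 35), (38, v, 35)} with {(31, n, 24), (37, a, 7), (4, b, 26)} → {(31, n, 24), (35, v, 35), (37, a, 7), (38, v, 35), (4, b, 26)}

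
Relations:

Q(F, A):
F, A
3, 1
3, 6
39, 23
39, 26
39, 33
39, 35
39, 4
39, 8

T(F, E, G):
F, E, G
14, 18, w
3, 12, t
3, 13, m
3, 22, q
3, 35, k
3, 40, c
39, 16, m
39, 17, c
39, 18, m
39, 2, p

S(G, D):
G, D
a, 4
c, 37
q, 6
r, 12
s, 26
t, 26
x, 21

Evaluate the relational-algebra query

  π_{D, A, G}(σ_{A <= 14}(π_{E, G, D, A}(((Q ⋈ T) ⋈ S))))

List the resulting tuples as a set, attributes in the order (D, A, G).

{(26, 1, t), (26, 6, t), (37, 1, c), (37, 4, c), (37, 6, c), (37, 8, c), (6, 1, q), (6, 6, q)}

Joining Q and T on F yields {(3, 1, 12, t), (3, 1, 13, m), (3, 1, 22, q), (3, 1, 35, k), (3, 1, 40, c), (3, 6, 12, t), (3, 6, 13, m), (3, 6, 22, q), (3, 6, 35, k), (3, 6, 40, c), (39, 23, 16, m), (39, 23, 17, c), (39, 23, 18, m), (39, 23, 2, p), (39, 26, 16, m), (39, 26, 17, c), (39, 26, 18, m), (39, 26, 2, p), (39, 33, 16, m), (39, 33, 17, c), (39, 33, 18, m), (39, 33, 2, p), (39, 35, 16, m), (39, 35, 17, c), (39, 35, 18, m), (39, 35, 2, p), (39, 4, 16, m), (39, 4, 17, c), (39, 4, 18, m), (39, 4, 2, p), (39, 8, 16, m), (39, 8, 17, c), (39, 8, 18, m), (39, 8, 2, p)}.
Joining (Q ⋈ T) and S on G yields {(3, 1, 12, t, 26), (3, 1, 22, q, 6), (3, 1, 40, c, 37), (3, 6, 12, t, 26), (3, 6, 22, q, 6), (3, 6, 40, c, 37), (39, 23, 17, c, 37), (39, 26, 17, c, 37), (39, 33, 17, c, 37), (39, 35, 17, c, 37), (39, 4, 17, c, 37), (39, 8, 17, c, 37)}.
Projecting to E, G, D, A: {(12, t, 26, 1), (12, t, 26, 6), (17, c, 37, 23), (17, c, 37, 26), (17, c, 37, 33), (17, c, 37, 35), (17, c, 37, 4), (17, c, 37, 8), (22, q, 6, 1), (22, q, 6, 6), (40, c, 37, 1), (40, c, 37, 6)}
Selection A <= 14: {(12, t, 26, 1), (12, t, 26, 6), (17, c, 37, 4), (17, c, 37, 8), (22, q, 6, 1), (22, q, 6, 6), (40, c, 37, 1), (40, c, 37, 6)}
Projecting to D, A, G: {(26, 1, t), (26, 6, t), (37, 1, c), (37, 4, c), (37, 6, c), (37, 8, c), (6, 1, q), (6, 6, q)}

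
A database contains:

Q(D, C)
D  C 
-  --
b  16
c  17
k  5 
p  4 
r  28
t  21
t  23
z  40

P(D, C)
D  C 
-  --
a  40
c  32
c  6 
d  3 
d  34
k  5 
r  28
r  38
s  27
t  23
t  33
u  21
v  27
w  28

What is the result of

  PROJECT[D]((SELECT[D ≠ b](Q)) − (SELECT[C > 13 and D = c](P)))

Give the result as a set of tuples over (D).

Apply σ_{D ≠ b}; surviving tuples: {(c, 17), (k, 5), (p, 4), (r, 28), (t, 21), (t, 23), (z, 40)}
Apply σ_{C > 13 and D = c}; surviving tuples: {(c, 32)}
Taking the difference: {(c, 17), (k, 5), (p, 4), (r, 28), (t, 21), (t, 23), (z, 40)}
Keep only column(s) D (1 duplicate(s) eliminated): {c, k, p, r, t, z}

{c, k, p, r, t, z}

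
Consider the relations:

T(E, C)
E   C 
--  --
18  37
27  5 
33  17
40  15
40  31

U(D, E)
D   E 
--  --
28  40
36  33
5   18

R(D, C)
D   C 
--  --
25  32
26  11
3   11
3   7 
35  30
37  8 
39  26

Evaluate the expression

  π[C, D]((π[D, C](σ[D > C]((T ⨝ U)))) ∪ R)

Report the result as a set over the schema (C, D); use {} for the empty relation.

{(11, 26), (11, 3), (15, 28), (17, 36), (26, 39), (30, 35), (32, 25), (7, 3), (8, 37)}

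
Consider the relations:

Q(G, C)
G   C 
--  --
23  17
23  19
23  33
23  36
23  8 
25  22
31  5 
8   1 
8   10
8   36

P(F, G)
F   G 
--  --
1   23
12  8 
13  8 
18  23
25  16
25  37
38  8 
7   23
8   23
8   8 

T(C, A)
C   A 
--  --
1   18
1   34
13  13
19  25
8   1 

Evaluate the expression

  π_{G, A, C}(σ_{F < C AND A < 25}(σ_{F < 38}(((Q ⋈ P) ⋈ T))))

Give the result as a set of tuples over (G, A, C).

{(23, 1, 8)}

Joining Q and P on G yields {(23, 17, 1), (23, 17, 18), (23, 17, 7), (23, 17, 8), (23, 19, 1), (23, 19, 18), (23, 19, 7), (23, 19, 8), (23, 33, 1), (23, 33, 18), (23, 33, 7), (23, 33, 8), (23, 36, 1), (23, 36, 18), (23, 36, 7), (23, 36, 8), (23, 8, 1), (23, 8, 18), (23, 8, 7), (23, 8, 8), (8, 1, 12), (8, 1, 13), (8, 1, 38), (8, 1, 8), (8, 10, 12), (8, 10, 13), (8, 10, 38), (8, 10, 8), (8, 36, 12), (8, 36, 13), (8, 36, 38), (8, 36, 8)}.
Joining (Q ⋈ P) and T on C yields {(23, 19, 1, 25), (23, 19, 18, 25), (23, 19, 7, 25), (23, 19, 8, 25), (23, 8, 1, 1), (23, 8, 18, 1), (23, 8, 7, 1), (23, 8, 8, 1), (8, 1, 12, 18), (8, 1, 12, 34), (8, 1, 13, 18), (8, 1, 13, 34), (8, 1, 38, 18), (8, 1, 38, 34), (8, 1, 8, 18), (8, 1, 8, 34)}.
Selection F < 38: {(23, 19, 1, 25), (23, 19, 18, 25), (23, 19, 7, 25), (23, 19, 8, 25), (23, 8, 1, 1), (23, 8, 18, 1), (23, 8, 7, 1), (23, 8, 8, 1), (8, 1, 12, 18), (8, 1, 12, 34), (8, 1, 13, 18), (8, 1, 13, 34), (8, 1, 8, 18), (8, 1, 8, 34)}
Selection F < C AND A < 25: {(23, 8, 1, 1), (23, 8, 7, 1)}
π[G, A, C]: project onto (G, A, C) (1 duplicate(s) eliminated) → {(23, 1, 8)}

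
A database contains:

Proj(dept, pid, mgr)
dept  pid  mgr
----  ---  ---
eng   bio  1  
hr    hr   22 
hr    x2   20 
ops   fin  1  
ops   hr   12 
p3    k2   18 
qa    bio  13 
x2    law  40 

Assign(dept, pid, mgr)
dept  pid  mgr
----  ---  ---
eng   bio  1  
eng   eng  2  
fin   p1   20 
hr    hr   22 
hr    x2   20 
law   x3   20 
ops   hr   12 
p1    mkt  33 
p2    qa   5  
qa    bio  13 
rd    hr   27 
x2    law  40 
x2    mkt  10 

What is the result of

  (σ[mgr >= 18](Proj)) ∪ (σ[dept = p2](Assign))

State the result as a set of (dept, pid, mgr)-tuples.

{(hr, hr, 22), (hr, x2, 20), (p2, qa, 5), (p3, k2, 18), (x2, law, 40)}

Filtering on mgr >= 18 leaves {(hr, hr, 22), (hr, x2, 20), (p3, k2, 18), (x2, law, 40)}.
Filtering on dept = p2 leaves {(p2, qa, 5)}.
Union: {(hr, hr, 22), (hr, x2, 20), (p3, k2, 18), (x2, law, 40)} with {(p2, qa, 5)} → {(hr, hr, 22), (hr, x2, 20), (p2, qa, 5), (p3, k2, 18), (x2, law, 40)}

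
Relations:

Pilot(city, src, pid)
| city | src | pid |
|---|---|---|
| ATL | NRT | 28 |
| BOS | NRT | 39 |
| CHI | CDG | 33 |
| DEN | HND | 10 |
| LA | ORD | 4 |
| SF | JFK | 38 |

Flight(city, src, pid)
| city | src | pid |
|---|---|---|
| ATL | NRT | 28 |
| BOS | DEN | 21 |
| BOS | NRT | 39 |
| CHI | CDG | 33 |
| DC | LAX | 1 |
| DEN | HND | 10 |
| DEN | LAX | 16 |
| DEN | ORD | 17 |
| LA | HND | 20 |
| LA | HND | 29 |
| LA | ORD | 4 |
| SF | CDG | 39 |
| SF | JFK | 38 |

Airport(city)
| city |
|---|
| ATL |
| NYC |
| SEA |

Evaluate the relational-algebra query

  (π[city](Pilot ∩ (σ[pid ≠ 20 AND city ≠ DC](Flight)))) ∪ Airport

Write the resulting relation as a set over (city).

Selection pid ≠ 20 AND city ≠ DC: {(ATL, NRT, 28), (BOS, DEN, 21), (BOS, NRT, 39), (CHI, CDG, 33), (DEN, HND, 10), (DEN, LAX, 16), (DEN, ORD, 17), (LA, HND, 29), (LA, ORD, 4), (SF, CDG, 39), (SF, JFK, 38)}
Intersection: {(ATL, NRT, 28), (BOS, NRT, 39), (CHI, CDG, 33), (DEN, HND, 10), (LA, ORD, 4), (SF, JFK, 38)} with {(ATL, NRT, 28), (BOS, DEN, 21), (BOS, NRT, 39), (CHI, CDG, 33), (DEN, HND, 10), (DEN, LAX, 16), (DEN, ORD, 17), (LA, HND, 29), (LA, ORD, 4), (SF, CDG, 39), (SF, JFK, 38)} → {(ATL, NRT, 28), (BOS, NRT, 39), (CHI, CDG, 33), (DEN, HND, 10), (LA, ORD, 4), (SF, JFK, 38)}
π[city]: project onto (city) → {ATL, BOS, CHI, DEN, LA, SF}
Union: {ATL, BOS, CHI, DEN, LA, SF} with {ATL, NYC, SEA} → {ATL, BOS, CHI, DEN, LA, NYC, SEA, SF}

{ATL, BOS, CHI, DEN, LA, NYC, SEA, SF}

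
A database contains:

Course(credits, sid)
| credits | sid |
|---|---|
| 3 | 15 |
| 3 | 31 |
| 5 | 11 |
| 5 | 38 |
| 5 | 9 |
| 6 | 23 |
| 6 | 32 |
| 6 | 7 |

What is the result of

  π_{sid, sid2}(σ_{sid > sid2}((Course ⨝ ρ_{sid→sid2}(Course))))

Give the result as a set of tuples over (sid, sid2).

ρ[sid→sid2]: schema becomes (credits, sid2); tuples unchanged.
Natural join on credits: {(3, 15, 15), (3, 15, 31), (3, 31, 15), (3, 31, 31), (5, 11, 11), (5, 11, 38), (5, 11, 9), (5, 38, 11), (5, 38, 38), (5, 38, 9), (5, 9, 11), (5, 9, 38), (5, 9, 9), (6, 23, 23), (6, 23, 32), (6, 23, 7), (6, 32, 23), (6, 32, 32), (6, 32, 7), (6, 7, 23), (6, 7, 32), (6, 7, 7)}
Filtering on sid > sid2 leaves {(3, 31, 15), (5, 11, 9), (5, 38, 11), (5, 38, 9), (6, 23, 7), (6, 32, 23), (6, 32, 7)}.
Keep only column(s) sid, sid2: {(11, 9), (23, 7), (31, 15), (32, 23), (32, 7), (38, 11), (38, 9)}

{(11, 9), (23, 7), (31, 15), (32, 23), (32, 7), (38, 11), (38, 9)}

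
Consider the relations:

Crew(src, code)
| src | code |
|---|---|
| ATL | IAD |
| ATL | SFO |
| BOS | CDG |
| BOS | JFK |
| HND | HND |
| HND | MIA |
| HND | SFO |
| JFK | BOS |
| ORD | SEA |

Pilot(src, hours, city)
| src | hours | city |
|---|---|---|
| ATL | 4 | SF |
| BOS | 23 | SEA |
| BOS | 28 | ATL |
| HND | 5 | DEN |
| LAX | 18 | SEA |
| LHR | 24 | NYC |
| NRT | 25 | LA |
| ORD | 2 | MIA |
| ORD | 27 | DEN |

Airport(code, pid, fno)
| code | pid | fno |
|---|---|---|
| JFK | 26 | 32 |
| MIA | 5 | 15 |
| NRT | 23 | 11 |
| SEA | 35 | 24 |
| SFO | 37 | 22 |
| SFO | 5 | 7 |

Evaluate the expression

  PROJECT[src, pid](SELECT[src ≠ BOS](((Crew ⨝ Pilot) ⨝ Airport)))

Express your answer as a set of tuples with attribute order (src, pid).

{(ATL, 37), (ATL, 5), (HND, 37), (HND, 5), (ORD, 35)}

Joining Crew and Pilot on src yields {(ATL, IAD, 4, SF), (ATL, SFO, 4, SF), (BOS, CDG, 23, SEA), (BOS, CDG, 28, ATL), (BOS, JFK, 23, SEA), (BOS, JFK, 28, ATL), (HND, HND, 5, DEN), (HND, MIA, 5, DEN), (HND, SFO, 5, DEN), (ORD, SEA, 2, MIA), (ORD, SEA, 27, DEN)}.
Joining (Crew ⨝ Pilot) and Airport on code yields {(ATL, SFO, 4, SF, 37, 22), (ATL, SFO, 4, SF, 5, 7), (BOS, JFK, 23, SEA, 26, 32), (BOS, JFK, 28, ATL, 26, 32), (HND, MIA, 5, DEN, 5, 15), (HND, SFO, 5, DEN, 37, 22), (HND, SFO, 5, DEN, 5, 7), (ORD, SEA, 2, MIA, 35, 24), (ORD, SEA, 27, DEN, 35, 24)}.
Filtering on src ≠ BOS leaves {(ATL, SFO, 4, SF, 37, 22), (ATL, SFO, 4, SF, 5, 7), (HND, MIA, 5, DEN, 5, 15), (HND, SFO, 5, DEN, 37, 22), (HND, SFO, 5, DEN, 5, 7), (ORD, SEA, 2, MIA, 35, 24), (ORD, SEA, 27, DEN, 35, 24)}.
π_{src, pid} gives {(ATL, 37), (ATL, 5), (HND, 37), (HND, 5), (ORD, 35)} (2 duplicate(s) eliminated).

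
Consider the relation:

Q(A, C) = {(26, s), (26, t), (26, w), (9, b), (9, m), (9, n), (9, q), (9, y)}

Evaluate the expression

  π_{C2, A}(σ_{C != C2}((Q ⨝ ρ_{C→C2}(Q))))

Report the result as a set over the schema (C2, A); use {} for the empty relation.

ρ[C→C2]: schema becomes (A, C2); tuples unchanged.
Natural join on A: {(26, s, s), (26, s, t), (26, s, w), (26, t, s), (26, t, t), (26, t, w), (26, w, s), (26, w, t), (26, w, w), (9, b, b), (9, b, m), (9, b, n), (9, b, q), (9, b, y), (9, m, b), (9, m, m), (9, m, n), (9, m, q), (9, m, y), (9, n, b), (9, n, m), (9, n, n), (9, n, q), (9, n, y), (9, q, b), (9, q, m), (9, q, n), (9, q, q), (9, q, y), (9, y, b), (9, y, m), (9, y, n), (9, y, q), (9, y, y)}
Selection C != C2: {(26, s, t), (26, s, w), (26, t, s), (26, t, w), (26, w, s), (26, w, t), (9, b, m), (9, b, n), (9, b, q), (9, b, y), (9, m, b), (9, m, n), (9, m, q), (9, m, y), (9, n, b), (9, n, m), (9, n, q), (9, n, y), (9, q, b), (9, q, m), (9, q, n), (9, q, y), (9, y, b), (9, y, m), (9, y, n), (9, y, q)}
π_{C2, A} gives {(b, 9), (m, 9), (n, 9), (q, 9), (s, 26), (t, 26), (w, 26), (y, 9)} (18 duplicate(s) eliminated).

{(b, 9), (m, 9), (n, 9), (q, 9), (s, 26), (t, 26), (w, 26), (y, 9)}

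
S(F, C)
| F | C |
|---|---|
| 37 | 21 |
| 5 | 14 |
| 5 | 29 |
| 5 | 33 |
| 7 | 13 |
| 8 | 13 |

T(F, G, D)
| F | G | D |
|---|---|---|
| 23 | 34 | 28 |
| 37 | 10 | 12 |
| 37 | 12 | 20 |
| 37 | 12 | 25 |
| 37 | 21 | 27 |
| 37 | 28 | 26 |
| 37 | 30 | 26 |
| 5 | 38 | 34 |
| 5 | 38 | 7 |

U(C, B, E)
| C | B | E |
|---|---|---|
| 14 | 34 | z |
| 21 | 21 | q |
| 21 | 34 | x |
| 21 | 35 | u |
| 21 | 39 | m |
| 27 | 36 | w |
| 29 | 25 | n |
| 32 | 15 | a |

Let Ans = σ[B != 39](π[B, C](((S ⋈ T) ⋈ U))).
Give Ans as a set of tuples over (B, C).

{(21, 21), (25, 29), (34, 14), (34, 21), (35, 21)}

Joining S and T on F yields {(37, 21, 10, 12), (37, 21, 12, 20), (37, 21, 12, 25), (37, 21, 21, 27), (37, 21, 28, 26), (37, 21, 30, 26), (5, 14, 38, 34), (5, 14, 38, 7), (5, 29, 38, 34), (5, 29, 38, 7), (5, 33, 38, 34), (5, 33, 38, 7)}.
Joining (S ⋈ T) and U on C yields {(37, 21, 10, 12, 21, q), (37, 21, 10, 12, 34, x), (37, 21, 10, 12, 35, u), (37, 21, 10, 12, 39, m), (37, 21, 12, 20, 21, q), (37, 21, 12, 20, 34, x), (37, 21, 12, 20, 35, u), (37, 21, 12, 20, 39, m), (37, 21, 12, 25, 21, q), (37, 21, 12, 25, 34, x), (37, 21, 12, 25, 35, u), (37, 21, 12, 25, 39, m), (37, 21, 21, 27, 21, q), (37, 21, 21, 27, 34, x), (37, 21, 21, 27, 35, u), (37, 21, 21, 27, 39, m), (37, 21, 28, 26, 21, q), (37, 21, 28, 26, 34, x), (37, 21, 28, 26, 35, u), (37, 21, 28, 26, 39, m), (37, 21, 30, 26, 21, q), (37, 21, 30, 26, 34, x), (37, 21, 30, 26, 35, u), (37, 21, 30, 26, 39, m), (5, 14, 38, 34, 34, z), (5, 14, 38, 7, 34, z), (5, 29, 38, 34, 25, n), (5, 29, 38, 7, 25, n)}.
Projecting to B, C (22 duplicate(s) eliminated): {(21, 21), (25, 29), (34, 14), (34, 21), (35, 21), (39, 21)}
σ[B != 39]: keep tuples satisfying B != 39 → {(21, 21), (25, 29), (34, 14), (34, 21), (35, 21)}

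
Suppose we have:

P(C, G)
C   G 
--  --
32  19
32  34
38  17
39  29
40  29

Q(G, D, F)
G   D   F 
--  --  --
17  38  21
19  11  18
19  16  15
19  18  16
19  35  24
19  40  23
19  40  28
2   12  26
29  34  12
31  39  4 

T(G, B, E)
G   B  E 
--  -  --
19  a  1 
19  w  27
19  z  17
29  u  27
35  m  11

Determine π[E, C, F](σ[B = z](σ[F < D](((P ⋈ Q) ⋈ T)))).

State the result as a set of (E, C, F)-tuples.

{(17, 32, 15), (17, 32, 16), (17, 32, 23), (17, 32, 24), (17, 32, 28)}

Joining P and Q on G yields {(32, 19, 11, 18), (32, 19, 16, 15), (32, 19, 18, 16), (32, 19, 35, 24), (32, 19, 40, 23), (32, 19, 40, 28), (38, 17, 38, 21), (39, 29, 34, 12), (40, 29, 34, 12)}.
Joining (P ⋈ Q) and T on G yields {(32, 19, 11, 18, a, 1), (32, 19, 11, 18, w, 27), (32, 19, 11, 18, z, 17), (32, 19, 16, 15, a, 1), (32, 19, 16, 15, w, 27), (32, 19, 16, 15, z, 17), (32, 19, 18, 16, a, 1), (32, 19, 18, 16, w, 27), (32, 19, 18, 16, z, 17), (32, 19, 35, 24, a, 1), (32, 19, 35, 24, w, 27), (32, 19, 35, 24, z, 17), (32, 19, 40, 23, a, 1), (32, 19, 40, 23, w, 27), (32, 19, 40, 23, z, 17), (32, 19, 40, 28, a, 1), (32, 19, 40, 28, w, 27), (32, 19, 40, 28, z, 17), (39, 29, 34, 12, u, 27), (40, 29, 34, 12, u, 27)}.
σ[F < D]: keep tuples satisfying F < D → {(32, 19, 16, 15, a, 1), (32, 19, 16, 15, w, 27), (32, 19, 16, 15, z, 17), (32, 19, 18, 16, a, 1), (32, 19, 18, 16, w, 27), (32, 19, 18, 16, z, 17), (32, 19, 35, 24, a, 1), (32, 19, 35, 24, w, 27), (32, 19, 35, 24, z, 17), (32, 19, 40, 23, a, 1), (32, 19, 40, 23, w, 27), (32, 19, 40, 23, z, 17), (32, 19, 40, 28, a, 1), (32, 19, 40, 28, w, 27), (32, 19, 40, 28, z, 17), (39, 29, 34, 12, u, 27), (40, 29, 34, 12, u, 27)}
σ[B = z]: keep tuples satisfying B = z → {(32, 19, 16, 15, z, 17), (32, 19, 18, 16, z, 17), (32, 19, 35, 24, z, 17), (32, 19, 40, 23, z, 17), (32, 19, 40, 28, z, 17)}
π_{E, C, F} gives {(17, 32, 15), (17, 32, 16), (17, 32, 23), (17, 32, 24), (17, 32, 28)}.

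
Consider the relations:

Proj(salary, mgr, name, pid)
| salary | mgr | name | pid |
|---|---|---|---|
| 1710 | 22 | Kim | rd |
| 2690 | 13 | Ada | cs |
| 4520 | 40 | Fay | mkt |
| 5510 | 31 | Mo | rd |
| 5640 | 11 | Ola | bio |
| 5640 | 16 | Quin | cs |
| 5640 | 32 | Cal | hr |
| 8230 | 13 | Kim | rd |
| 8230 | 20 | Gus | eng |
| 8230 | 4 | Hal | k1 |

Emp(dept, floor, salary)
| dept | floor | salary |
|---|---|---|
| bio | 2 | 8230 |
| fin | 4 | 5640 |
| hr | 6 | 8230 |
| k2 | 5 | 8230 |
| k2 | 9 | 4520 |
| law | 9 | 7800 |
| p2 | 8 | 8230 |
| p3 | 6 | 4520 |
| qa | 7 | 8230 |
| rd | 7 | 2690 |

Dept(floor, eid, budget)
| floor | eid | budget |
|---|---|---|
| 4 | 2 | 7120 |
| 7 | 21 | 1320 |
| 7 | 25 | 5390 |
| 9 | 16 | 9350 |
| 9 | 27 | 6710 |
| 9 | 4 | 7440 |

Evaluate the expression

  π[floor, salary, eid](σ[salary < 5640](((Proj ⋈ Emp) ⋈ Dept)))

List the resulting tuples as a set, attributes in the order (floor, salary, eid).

{(7, 2690, 21), (7, 2690, 25), (9, 4520, 16), (9, 4520, 27), (9, 4520, 4)}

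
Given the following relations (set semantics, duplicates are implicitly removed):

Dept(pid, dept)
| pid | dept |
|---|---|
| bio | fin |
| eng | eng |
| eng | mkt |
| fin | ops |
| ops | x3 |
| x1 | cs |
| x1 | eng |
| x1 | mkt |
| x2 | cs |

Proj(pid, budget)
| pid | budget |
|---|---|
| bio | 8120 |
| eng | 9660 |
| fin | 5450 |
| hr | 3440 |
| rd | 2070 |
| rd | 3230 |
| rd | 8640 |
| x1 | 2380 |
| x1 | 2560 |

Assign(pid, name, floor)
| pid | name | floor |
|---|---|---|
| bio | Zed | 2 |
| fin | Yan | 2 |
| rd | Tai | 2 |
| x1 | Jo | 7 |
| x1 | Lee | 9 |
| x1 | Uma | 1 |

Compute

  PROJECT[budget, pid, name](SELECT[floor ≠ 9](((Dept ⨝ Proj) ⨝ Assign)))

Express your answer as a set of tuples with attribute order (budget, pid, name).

Natural join on pid: {(bio, fin, 8120), (eng, eng, 9660), (eng, mkt, 9660), (fin, ops, 5450), (x1, cs, 2380), (x1, cs, 2560), (x1, eng, 2380), (x1, eng, 2560), (x1, mkt, 2380), (x1, mkt, 2560)}
Natural join on pid: {(bio, fin, 8120, Zed, 2), (fin, ops, 5450, Yan, 2), (x1, cs, 2380, Jo, 7), (x1, cs, 2380, Lee, 9), (x1, cs, 2380, Uma, 1), (x1, cs, 2560, Jo, 7), (x1, cs, 2560, Lee, 9), (x1, cs, 2560, Uma, 1), (x1, eng, 2380, Jo, 7), (x1, eng, 2380, Lee, 9), (x1, eng, 2380, Uma, 1), (x1, eng, 2560, Jo, 7), (x1, eng, 2560, Lee, 9), (x1, eng, 2560, Uma, 1), (x1, mkt, 2380, Jo, 7), (x1, mkt, 2380, Lee, 9), (x1, mkt, 2380, Uma, 1), (x1, mkt, 2560, Jo, 7), (x1, mkt, 2560, Lee, 9), (x1, mkt, 2560, Uma, 1)}
Selection floor ≠ 9: {(bio, fin, 8120, Zed, 2), (fin, ops, 5450, Yan, 2), (x1, cs, 2380, Jo, 7), (x1, cs, 2380, Uma, 1), (x1, cs, 2560, Jo, 7), (x1, cs, 2560, Uma, 1), (x1, eng, 2380, Jo, 7), (x1, eng, 2380, Uma, 1), (x1, eng, 2560, Jo, 7), (x1, eng, 2560, Uma, 1), (x1, mkt, 2380, Jo, 7), (x1, mkt, 2380, Uma, 1), (x1, mkt, 2560, Jo, 7), (x1, mkt, 2560, Uma, 1)}
π[budget, pid, name]: project onto (budget, pid, name) (8 duplicate(s) eliminated) → {(2380, x1, Jo), (2380, x1, Uma), (2560, x1, Jo), (2560, x1, Uma), (5450, fin, Yan), (8120, bio, Zed)}

{(2380, x1, Jo), (2380, x1, Uma), (2560, x1, Jo), (2560, x1, Uma), (5450, fin, Yan), (8120, bio, Zed)}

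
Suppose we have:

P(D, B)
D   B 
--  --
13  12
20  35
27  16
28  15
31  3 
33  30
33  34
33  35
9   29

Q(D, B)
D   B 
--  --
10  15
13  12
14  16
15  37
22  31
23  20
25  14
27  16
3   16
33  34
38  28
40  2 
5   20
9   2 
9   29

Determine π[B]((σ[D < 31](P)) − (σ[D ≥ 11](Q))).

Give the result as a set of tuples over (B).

{15, 29, 35}

Selection D < 31: {(13, 12), (20, 35), (27, 16), (28, 15), (9, 29)}
Selection D ≥ 11: {(13, 12), (14, 16), (15, 37), (22, 31), (23, 20), (25, 14), (27, 16), (33, 34), (38, 28), (40, 2)}
Set difference of the two operands is {(20, 35), (28, 15), (9, 29)}.
π_{B} gives {15, 29, 35}.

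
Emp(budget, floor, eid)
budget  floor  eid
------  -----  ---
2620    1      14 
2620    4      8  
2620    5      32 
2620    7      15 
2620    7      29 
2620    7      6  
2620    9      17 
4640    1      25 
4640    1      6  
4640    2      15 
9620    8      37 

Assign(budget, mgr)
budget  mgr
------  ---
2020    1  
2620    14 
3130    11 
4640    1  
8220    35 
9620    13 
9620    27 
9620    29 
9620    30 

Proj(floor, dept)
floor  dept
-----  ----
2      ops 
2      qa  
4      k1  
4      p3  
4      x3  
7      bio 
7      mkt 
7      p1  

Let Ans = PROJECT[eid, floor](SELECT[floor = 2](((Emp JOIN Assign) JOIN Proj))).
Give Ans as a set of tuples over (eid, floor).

{(15, 2)}

Joining Emp and Assign on budget yields {(2620, 1, 14, 14), (2620, 4, 8, 14), (2620, 5, 32, 14), (2620, 7, 15, 14), (2620, 7, 29, 14), (2620, 7, 6, 14), (2620, 9, 17, 14), (4640, 1, 25, 1), (4640, 1, 6, 1), (4640, 2, 15, 1), (9620, 8, 37, 13), (9620, 8, 37, 27), (9620, 8, 37, 29), (9620, 8, 37, 30)}.
Joining (Emp JOIN Assign) and Proj on floor yields {(2620, 4, 8, 14, k1), (2620, 4, 8, 14, p3), (2620, 4, 8, 14, x3), (2620, 7, 15, 14, bio), (2620, 7, 15, 14, mkt), (2620, 7, 15, 14, p1), (2620, 7, 29, 14, bio), (2620, 7, 29, 14, mkt), (2620, 7, 29, 14, p1), (2620, 7, 6, 14, bio), (2620, 7, 6, 14, mkt), (2620, 7, 6, 14, p1), (4640, 2, 15, 1, ops), (4640, 2, 15, 1, qa)}.
Apply σ_{floor = 2}; surviving tuples: {(4640, 2, 15, 1, ops), (4640, 2, 15, 1, qa)}
Keep only column(s) eid, floor (1 duplicate(s) eliminated): {(15, 2)}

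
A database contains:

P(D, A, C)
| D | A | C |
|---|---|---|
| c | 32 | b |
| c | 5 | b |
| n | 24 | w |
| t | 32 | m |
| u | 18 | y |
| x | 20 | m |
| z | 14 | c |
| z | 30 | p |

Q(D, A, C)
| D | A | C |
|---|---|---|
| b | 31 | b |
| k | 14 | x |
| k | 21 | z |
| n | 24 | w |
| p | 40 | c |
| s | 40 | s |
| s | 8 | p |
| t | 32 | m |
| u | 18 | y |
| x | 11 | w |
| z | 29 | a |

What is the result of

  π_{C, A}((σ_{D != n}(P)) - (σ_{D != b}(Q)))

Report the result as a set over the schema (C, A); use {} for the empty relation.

{(b, 32), (b, 5), (c, 14), (m, 20), (p, 30)}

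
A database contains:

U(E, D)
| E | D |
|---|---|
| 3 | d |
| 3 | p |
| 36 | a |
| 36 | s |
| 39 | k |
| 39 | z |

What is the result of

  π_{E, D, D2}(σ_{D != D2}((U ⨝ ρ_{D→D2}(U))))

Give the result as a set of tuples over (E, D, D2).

{(3, d, p), (3, p, d), (36, a, s), (36, s, a), (39, k, z), (39, z, k)}

ρ[D→D2]: schema becomes (E, D2); tuples unchanged.
Joining U and ρ_{D→D2}(U) on E yields {(3, d, d), (3, d, p), (3, p, d), (3, p, p), (36, a, a), (36, a, s), (36, s, a), (36, s, s), (39, k, k), (39, k, z), (39, z, k), (39, z, z)}.
Selection D != D2: {(3, d, p), (3, p, d), (36, a, s), (36, s, a), (39, k, z), (39, z, k)}
π[E, D, D2]: project onto (E, D, D2) → {(3, d, p), (3, p, d), (36, a, s), (36, s, a), (39, k, z), (39, z, k)}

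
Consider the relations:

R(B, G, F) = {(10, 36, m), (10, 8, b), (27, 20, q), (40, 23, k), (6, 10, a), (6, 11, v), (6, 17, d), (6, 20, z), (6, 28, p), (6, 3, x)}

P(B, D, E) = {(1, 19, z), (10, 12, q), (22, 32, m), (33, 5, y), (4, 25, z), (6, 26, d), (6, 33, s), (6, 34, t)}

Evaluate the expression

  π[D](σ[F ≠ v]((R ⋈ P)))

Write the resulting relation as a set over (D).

R ⋈ P (natural join on B): {(10, 36, m, 12, q), (10, 8, b, 12, q), (6, 10, a, 26, d), (6, 10, a, 33, s), (6, 10, a, 34, t), (6, 11, v, 26, d), (6, 11, v, 33, s), (6, 11, v, 34, t), (6, 17, d, 26, d), (6, 17, d, 33, s), (6, 17, d, 34, t), (6, 20, z, 26, d), (6, 20, z, 33, s), (6, 20, z, 34, t), (6, 28, p, 26, d), (6, 28, p, 33, s), (6, 28, p, 34, t), (6, 3, x, 26, d), (6, 3, x, 33, s), (6, 3, x, 34, t)}
σ[F ≠ v]: keep tuples satisfying F ≠ v → {(10, 36, m, 12, q), (10, 8, b, 12, q), (6, 10, a, 26, d), (6, 10, a, 33, s), (6, 10, a, 34, t), (6, 17, d, 26, d), (6, 17, d, 33, s), (6, 17, d, 34, t), (6, 20, z, 26, d), (6, 20, z, 33, s), (6, 20, z, 34, t), (6, 28, p, 26, d), (6, 28, p, 33, s), (6, 28, p, 34, t), (6, 3, x, 26, d), (6, 3, x, 33, s), (6, 3, x, 34, t)}
Keep only column(s) D (13 duplicate(s) eliminated): {12, 26, 33, 34}

{12, 26, 33, 34}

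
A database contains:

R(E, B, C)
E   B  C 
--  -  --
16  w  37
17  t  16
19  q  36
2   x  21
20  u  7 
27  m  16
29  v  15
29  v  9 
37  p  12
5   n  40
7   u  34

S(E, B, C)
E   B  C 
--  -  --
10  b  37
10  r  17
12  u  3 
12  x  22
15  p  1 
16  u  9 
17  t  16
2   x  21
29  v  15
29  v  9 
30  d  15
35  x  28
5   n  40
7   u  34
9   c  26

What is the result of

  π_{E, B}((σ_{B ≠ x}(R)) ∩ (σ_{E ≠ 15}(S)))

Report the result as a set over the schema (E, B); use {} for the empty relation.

Selection B ≠ x: {(16, w, 37), (17, t, 16), (19, q, 36), (20, u, 7), (27, m, 16), (29, v, 15), (29, v, 9), (37, p, 12), (5, n, 40), (7, u, 34)}
Selection E ≠ 15: {(10, b, 37), (10, r, 17), (12, u, 3), (12, x, 22), (16, u, 9), (17, t, 16), (2, x, 21), (29, v, 15), (29, v, 9), (30, d, 15), (35, x, 28), (5, n, 40), (7, u, 34), (9, c, 26)}
Intersection: {(16, w, 37), (17, t, 16), (19, q, 36), (20, u, 7), (27, m, 16), (29, v, 15), (29, v, 9), (37, p, 12), (5, n, 40), (7, u, 34)} with {(10, b, 37), (10, r, 17), (12, u, 3), (12, x, 22), (16, u, 9), (17, t, 16), (2, x, 21), (29, v, 15), (29, v, 9), (30, d, 15), (35, x, 28), (5, n, 40), (7, u, 34), (9, c, 26)} → {(17, t, 16), (29, v, 15), (29, v, 9), (5, n, 40), (7, u, 34)}
π[E, B]: project onto (E, B) (1 duplicate(s) eliminated) → {(17, t), (29, v), (5, n), (7, u)}

{(17, t), (29, v), (5, n), (7, u)}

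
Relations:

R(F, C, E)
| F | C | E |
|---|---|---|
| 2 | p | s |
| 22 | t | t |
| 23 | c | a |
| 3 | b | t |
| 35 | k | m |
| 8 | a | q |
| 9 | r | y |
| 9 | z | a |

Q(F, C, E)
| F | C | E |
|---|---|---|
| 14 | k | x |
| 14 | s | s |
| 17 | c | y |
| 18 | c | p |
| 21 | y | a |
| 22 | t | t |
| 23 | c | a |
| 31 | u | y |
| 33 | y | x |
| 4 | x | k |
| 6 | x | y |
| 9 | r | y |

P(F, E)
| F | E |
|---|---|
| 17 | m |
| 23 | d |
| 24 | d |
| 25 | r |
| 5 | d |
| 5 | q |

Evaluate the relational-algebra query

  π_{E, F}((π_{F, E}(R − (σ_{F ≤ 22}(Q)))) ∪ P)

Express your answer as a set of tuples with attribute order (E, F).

{(a, 23), (a, 9), (d, 23), (d, 24), (d, 5), (m, 17), (m, 35), (q, 5), (q, 8), (r, 25), (s, 2), (t, 3)}

Filtering on F ≤ 22 leaves {(14, k, x), (14, s, s), (17, c, y), (18, c, p), (21, y, a), (22, t, t), (4, x, k), (6, x, y), (9, r, y)}.
Difference: {(2, p, s), (22, t, t), (23, c, a), (3, b, t), (35, k, m), (8, a, q), (9, r, y), (9, z, a)} with {(14, k, x), (14, s, s), (17, c, y), (18, c, p), (21, y, a), (22, t, t), (4, x, k), (6, x, y), (9, r, y)} → {(2, p, s), (23, c, a), (3, b, t), (35, k, m), (8, a, q), (9, z, a)}
π[F, E]: project onto (F, E) → {(2, s), (23, a), (3, t), (35, m), (8, q), (9, a)}
Union: {(2, s), (23, a), (3, t), (35, m), (8, q), (9, a)} with {(17, m), (23, d), (24, d), (25, r), (5, d), (5, q)} → {(17, m), (2, s), (23, a), (23, d), (24, d), (25, r), (3, t), (35, m), (5, d), (5, q), (8, q), (9, a)}
π[E, F]: project onto (E, F) → {(a, 23), (a, 9), (d, 23), (d, 24), (d, 5), (m, 17), (m, 35), (q, 5), (q, 8), (r, 25), (s, 2), (t, 3)}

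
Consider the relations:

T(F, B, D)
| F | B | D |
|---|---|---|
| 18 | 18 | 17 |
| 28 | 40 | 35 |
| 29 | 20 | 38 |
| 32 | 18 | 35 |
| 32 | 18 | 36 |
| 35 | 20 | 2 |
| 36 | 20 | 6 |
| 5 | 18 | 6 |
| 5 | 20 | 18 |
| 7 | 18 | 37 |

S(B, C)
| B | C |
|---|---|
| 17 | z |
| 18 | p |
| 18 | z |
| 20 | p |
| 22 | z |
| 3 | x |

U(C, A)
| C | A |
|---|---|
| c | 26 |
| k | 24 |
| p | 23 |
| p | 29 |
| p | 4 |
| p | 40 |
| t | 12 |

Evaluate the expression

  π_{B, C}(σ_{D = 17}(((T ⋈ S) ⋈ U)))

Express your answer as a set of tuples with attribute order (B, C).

Natural join on B: {(18, 18, 17, p), (18, 18, 17, z), (29, 20, 38, p), (32, 18, 35, p), (32, 18, 35, z), (32, 18, 36, p), (32, 18, 36, z), (35, 20, 2, p), (36, 20, 6, p), (5, 18, 6, p), (5, 18, 6, z), (5, 20, 18, p), (7, 18, 37, p), (7, 18, 37, z)}
Natural join on C: {(18, 18, 17, p, 23), (18, 18, 17, p, 29), (18, 18, 17, p, 4), (18, 18, 17, p, 40), (29, 20, 38, p, 23), (29, 20, 38, p, 29), (29, 20, 38, p, 4), (29, 20, 38, p, 40), (32, 18, 35, p, 23), (32, 18, 35, p, 29), (32, 18, 35, p, 4), (32, 18, 35, p, 40), (32, 18, 36, p, 23), (32, 18, 36, p, 29), (32, 18, 36, p, 4), (32, 18, 36, p, 40), (35, 20, 2, p, 23), (35, 20, 2, p, 29), (35, 20, 2, p, 4), (35, 20, 2, p, 40), (36, 20, 6, p, 23), (36, 20, 6, p, 29), (36, 20, 6, p, 4), (36, 20, 6, p, 40), (5, 18, 6, p, 23), (5, 18, 6, p, 29), (5, 18, 6, p, 4), (5, 18, 6, p, 40), (5, 20, 18, p, 23), (5, 20, 18, p, 29), (5, 20, 18, p, 4), (5, 20, 18, p, 40), (7, 18, 37, p, 23), (7, 18, 37, p, 29), (7, 18, 37, p, 4), (7, 18, 37, p, 40)}
Filtering on D = 17 leaves {(18, 18, 17, p, 23), (18, 18, 17, p, 29), (18, 18, 17, p, 4), (18, 18, 17, p, 40)}.
Projecting to B, C (3 duplicate(s) eliminated): {(18, p)}

{(18, p)}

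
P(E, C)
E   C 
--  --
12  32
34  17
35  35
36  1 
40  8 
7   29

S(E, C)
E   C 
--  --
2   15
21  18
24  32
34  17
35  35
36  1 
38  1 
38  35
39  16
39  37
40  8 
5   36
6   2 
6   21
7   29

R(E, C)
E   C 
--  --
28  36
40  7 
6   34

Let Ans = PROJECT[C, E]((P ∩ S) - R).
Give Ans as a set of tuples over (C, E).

{(1, 36), (17, 34), (29, 7), (35, 35), (8, 40)}

Intersection: {(12, 32), (34, 17), (35, 35), (36, 1), (40, 8), (7, 29)} with {(2, 15), (21, 18), (24, 32), (34, 17), (35, 35), (36, 1), (38, 1), (38, 35), (39, 16), (39, 37), (40, 8), (5, 36), (6, 2), (6, 21), (7, 29)} → {(34, 17), (35, 35), (36, 1), (40, 8), (7, 29)}
Difference: {(34, 17), (35, 35), (36, 1), (40, 8), (7, 29)} with {(28, 36), (40, 7), (6, 34)} → {(34, 17), (35, 35), (36, 1), (40, 8), (7, 29)}
Keep only column(s) C, E: {(1, 36), (17, 34), (29, 7), (35, 35), (8, 40)}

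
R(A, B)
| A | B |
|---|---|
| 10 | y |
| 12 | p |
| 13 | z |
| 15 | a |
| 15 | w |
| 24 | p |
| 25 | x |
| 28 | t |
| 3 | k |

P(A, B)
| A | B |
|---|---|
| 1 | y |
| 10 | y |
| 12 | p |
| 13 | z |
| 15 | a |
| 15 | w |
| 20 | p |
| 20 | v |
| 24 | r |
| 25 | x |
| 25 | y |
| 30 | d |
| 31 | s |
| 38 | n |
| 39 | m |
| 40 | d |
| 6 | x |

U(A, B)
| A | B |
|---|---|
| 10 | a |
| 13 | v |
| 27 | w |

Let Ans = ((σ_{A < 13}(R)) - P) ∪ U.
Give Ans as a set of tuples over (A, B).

{(10, a), (13, v), (27, w), (3, k)}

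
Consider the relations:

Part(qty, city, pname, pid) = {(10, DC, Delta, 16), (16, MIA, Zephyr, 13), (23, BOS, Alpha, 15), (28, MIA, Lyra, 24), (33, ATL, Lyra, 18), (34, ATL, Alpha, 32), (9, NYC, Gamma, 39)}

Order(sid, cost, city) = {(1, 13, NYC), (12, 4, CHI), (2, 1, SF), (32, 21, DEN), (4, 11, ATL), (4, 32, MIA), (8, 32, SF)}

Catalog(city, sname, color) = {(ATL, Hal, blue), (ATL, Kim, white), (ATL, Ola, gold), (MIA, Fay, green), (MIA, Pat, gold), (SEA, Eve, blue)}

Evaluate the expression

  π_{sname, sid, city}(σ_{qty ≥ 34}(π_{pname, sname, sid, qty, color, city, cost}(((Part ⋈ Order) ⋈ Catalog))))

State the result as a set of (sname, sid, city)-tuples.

Natural join on city: {(16, MIA, Zephyr, 13, 4, 32), (28, MIA, Lyra, 24, 4, 32), (33, ATL, Lyra, 18, 4, 11), (34, ATL, Alpha, 32, 4, 11), (9, NYC, Gamma, 39, 1, 13)}
Natural join on city: {(16, MIA, Zephyr, 13, 4, 32, Fay, green), (16, MIA, Zephyr, 13, 4, 32, Pat, gold), (28, MIA, Lyra, 24, 4, 32, Fay, green), (28, MIA, Lyra, 24, 4, 32, Pat, gold), (33, ATL, Lyra, 18, 4, 11, Hal, blue), (33, ATL, Lyra, 18, 4, 11, Kim, white), (33, ATL, Lyra, 18, 4, 11, Ola, gold), (34, ATL, Alpha, 32, 4, 11, Hal, blue), (34, ATL, Alpha, 32, 4, 11, Kim, white), (34, ATL, Alpha, 32, 4, 11, Ola, gold)}
π_{pname, sname, sid, qty, color, city, cost} gives {(Alpha, Hal, 4, 34, blue, ATL, 11), (Alpha, Kim, 4, 34, white, ATL, 11), (Alpha, Ola, 4, 34, gold, ATL, 11), (Lyra, Fay, 4, 28, green, MIA, 32), (Lyra, Hal, 4, 33, blue, ATL, 11), (Lyra, Kim, 4, 33, white, ATL, 11), (Lyra, Ola, 4, 33, gold, ATL, 11), (Lyra, Pat, 4, 28, gold, MIA, 32), (Zephyr, Fay, 4, 16, green, MIA, 32), (Zephyr, Pat, 4, 16, gold, MIA, 32)}.
Selection qty ≥ 34: {(Alpha, Hal, 4, 34, blue, ATL, 11), (Alpha, Kim, 4, 34, white, ATL, 11), (Alpha, Ola, 4, 34, gold, ATL, 11)}
π_{sname, sid, city} gives {(Hal, 4, ATL), (Kim, 4, ATL), (Ola, 4, ATL)}.

{(Hal, 4, ATL), (Kim, 4, ATL), (Ola, 4, ATL)}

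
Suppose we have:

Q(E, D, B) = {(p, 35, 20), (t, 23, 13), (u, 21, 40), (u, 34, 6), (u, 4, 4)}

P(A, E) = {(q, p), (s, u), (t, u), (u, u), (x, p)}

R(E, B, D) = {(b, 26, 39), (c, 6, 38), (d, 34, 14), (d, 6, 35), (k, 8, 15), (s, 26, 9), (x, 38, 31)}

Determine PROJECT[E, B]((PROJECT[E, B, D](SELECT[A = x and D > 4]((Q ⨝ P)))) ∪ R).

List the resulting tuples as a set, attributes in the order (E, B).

Joining Q and P on E yields {(p, 35, 20, q), (p, 35, 20, x), (u, 21, 40, s), (u, 21, 40, t), (u, 21, 40, u), (u, 34, 6, s), (u, 34, 6, t), (u, 34, 6, u), (u, 4, 4, s), (u, 4, 4, t), (u, 4, 4, u)}.
Filtering on A = x and D > 4 leaves {(p, 35, 20, x)}.
π[E, B, D]: project onto (E, B, D) → {(p, 20, 35)}
Set union of the two operands is {(b, 26, 39), (c, 6, 38), (d, 34, 14), (d, 6, 35), (k, 8, 15), (p, 20, 35), (s, 26, 9), (x, 38, 31)}.
π[E, B]: project onto (E, B) → {(b, 26), (c, 6), (d, 34), (d, 6), (k, 8), (p, 20), (s, 26), (x, 38)}

{(b, 26), (c, 6), (d, 34), (d, 6), (k, 8), (p, 20), (s, 26), (x, 38)}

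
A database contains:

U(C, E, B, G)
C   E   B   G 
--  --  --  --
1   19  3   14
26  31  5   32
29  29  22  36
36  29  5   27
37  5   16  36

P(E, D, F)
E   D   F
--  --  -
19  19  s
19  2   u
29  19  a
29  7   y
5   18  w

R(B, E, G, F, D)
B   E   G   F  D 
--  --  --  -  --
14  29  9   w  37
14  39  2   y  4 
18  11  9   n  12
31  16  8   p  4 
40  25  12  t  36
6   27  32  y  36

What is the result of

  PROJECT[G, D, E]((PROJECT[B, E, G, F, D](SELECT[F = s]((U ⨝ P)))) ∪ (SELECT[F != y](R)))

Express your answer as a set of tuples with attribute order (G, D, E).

Joining U and P on E yields {(1, 19, 3, 14, 19, s), (1, 19, 3, 14, 2, u), (29, 29, 22, 36, 19, a), (29, 29, 22, 36, 7, y), (36, 29, 5, 27, 19, a), (36, 29, 5, 27, 7, y), (37, 5, 16, 36, 18, w)}.
Selection F = s: {(1, 19, 3, 14, 19, s)}
Keep only column(s) B, E, G, F, D: {(3, 19, 14, s, 19)}
Selection F != y: {(14, 29, 9, w, 37), (18, 11, 9, n, 12), (31, 16, 8, p, 4), (40, 25, 12, t, 36)}
Set union of the two operands is {(14, 29, 9, w, 37), (18, 11, 9, n, 12), (3, 19, 14, s, 19), (31, 16, 8, p, 4), (40, 25, 12, t, 36)}.
Keep only column(s) G, D, E: {(12, 36, 25), (14, 19, 19), (8, 4, 16), (9, 12, 11), (9, 37, 29)}

{(12, 36, 25), (14, 19, 19), (8, 4, 16), (9, 12, 11), (9, 37, 29)}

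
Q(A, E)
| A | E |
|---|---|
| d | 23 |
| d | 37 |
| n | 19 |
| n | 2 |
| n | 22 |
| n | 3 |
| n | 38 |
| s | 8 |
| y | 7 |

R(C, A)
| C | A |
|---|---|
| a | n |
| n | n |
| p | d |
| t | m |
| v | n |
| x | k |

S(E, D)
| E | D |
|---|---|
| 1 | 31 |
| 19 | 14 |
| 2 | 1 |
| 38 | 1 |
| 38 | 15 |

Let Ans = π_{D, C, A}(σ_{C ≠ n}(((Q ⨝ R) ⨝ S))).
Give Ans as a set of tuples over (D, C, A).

Joining Q and R on A yields {(d, 23, p), (d, 37, p), (n, 19, a), (n, 19, n), (n, 19, v), (n, 2, a), (n, 2, n), (n, 2, v), (n, 22, a), (n, 22, n), (n, 22, v), (n, 3, a), (n, 3, n), (n, 3, v), (n, 38, a), (n, 38, n), (n, 38, v)}.
Joining (Q ⨝ R) and S on E yields {(n, 19, a, 14), (n, 19, n, 14), (n, 19, v, 14), (n, 2, a, 1), (n, 2, n, 1), (n, 2, v, 1), (n, 38, a, 1), (n, 38, a, 15), (n, 38, n, 1), (n, 38, n, 15), (n, 38, v, 1), (n, 38, v, 15)}.
Filtering on C ≠ n leaves {(n, 19, a, 14), (n, 19, v, 14), (n, 2, a, 1), (n, 2, v, 1), (n, 38, a, 1), (n, 38, a, 15), (n, 38, v, 1), (n, 38, v, 15)}.
Keep only column(s) D, C, A (2 duplicate(s) eliminated): {(1, a, n), (1, v, n), (14, a, n), (14, v, n), (15, a, n), (15, v, n)}

{(1, a, n), (1, v, n), (14, a, n), (14, v, n), (15, a, n), (15, v, n)}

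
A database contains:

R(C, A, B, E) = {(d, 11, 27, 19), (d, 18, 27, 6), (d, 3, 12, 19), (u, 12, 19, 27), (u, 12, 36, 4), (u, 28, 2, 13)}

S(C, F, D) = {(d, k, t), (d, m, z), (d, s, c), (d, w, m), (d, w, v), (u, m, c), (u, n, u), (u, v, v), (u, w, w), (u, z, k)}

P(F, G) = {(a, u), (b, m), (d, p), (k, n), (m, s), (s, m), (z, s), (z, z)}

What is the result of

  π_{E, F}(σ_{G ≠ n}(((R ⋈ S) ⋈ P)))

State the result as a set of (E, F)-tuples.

Joining R and S on C yields {(d, 11, 27, 19, k, t), (d, 11, 27, 19, m, z), (d, 11, 27, 19, s, c), (d, 11, 27, 19, w, m), (d, 11, 27, 19, w, v), (d, 18, 27, 6, k, t), (d, 18, 27, 6, m, z), (d, 18, 27, 6, s, c), (d, 18, 27, 6, w, m), (d, 18, 27, 6, w, v), (d, 3, 12, 19, k, t), (d, 3, 12, 19, m, z), (d, 3, 12, 19, s, c), (d, 3, 12, 19, w, m), (d, 3, 12, 19, w, v), (u, 12, 19, 27, m, c), (u, 12, 19, 27, n, u), (u, 12, 19, 27, v, v), (u, 12, 19, 27, w, w), (u, 12, 19, 27, z, k), (u, 12, 36, 4, m, c), (u, 12, 36, 4, n, u), (u, 12, 36, 4, v, v), (u, 12, 36, 4, w, w), (u, 12, 36, 4, z, k), (u, 28, 2, 13, m, c), (u, 28, 2, 13, n, u), (u, 28, 2, 13, v, v), (u, 28, 2, 13, w, w), (u, 28, 2, 13, z, k)}.
Joining (R ⋈ S) and P on F yields {(d, 11, 27, 19, k, t, n), (d, 11, 27, 19, m, z, s), (d, 11, 27, 19, s, c, m), (d, 18, 27, 6, k, t, n), (d, 18, 27, 6, m, z, s), (d, 18, 27, 6, s, c, m), (d, 3, 12, 19, k, t, n), (d, 3, 12, 19, m, z, s), (d, 3, 12, 19, s, c, m), (u, 12, 19, 27, m, c, s), (u, 12, 19, 27, z, k, s), (u, 12, 19, 27, z, k, z), (u, 12, 36, 4, m, c, s), (u, 12, 36, 4, z, k, s), (u, 12, 36, 4, z, k, z), (u, 28, 2, 13, m, c, s), (u, 28, 2, 13, z, k, s), (u, 28, 2, 13, z, k, z)}.
Selection G ≠ n: {(d, 11, 27, 19, m, z, s), (d, 11, 27, 19, s, c, m), (d, 18, 27, 6, m, z, s), (d, 18, 27, 6, s, c, m), (d, 3, 12, 19, m, z, s), (d, 3, 12, 19, s, c, m), (u, 12, 19, 27, m, c, s), (u, 12, 19, 27, z, k, s), (u, 12, 19, 27, z, k, z), (u, 12, 36, 4, m, c, s), (u, 12, 36, 4, z, k, s), (u, 12, 36, 4, z, k, z), (u, 28, 2, 13, m, c, s), (u, 28, 2, 13, z, k, s), (u, 28, 2, 13, z, k, z)}
Projecting to E, F (5 duplicate(s) eliminated): {(13, m), (13, z), (19, m), (19, s), (27, m), (27, z), (4, m), (4, z), (6, m), (6, s)}

{(13, m), (13, z), (19, m), (19, s), (27, m), (27, z), (4, m), (4, z), (6, m), (6, s)}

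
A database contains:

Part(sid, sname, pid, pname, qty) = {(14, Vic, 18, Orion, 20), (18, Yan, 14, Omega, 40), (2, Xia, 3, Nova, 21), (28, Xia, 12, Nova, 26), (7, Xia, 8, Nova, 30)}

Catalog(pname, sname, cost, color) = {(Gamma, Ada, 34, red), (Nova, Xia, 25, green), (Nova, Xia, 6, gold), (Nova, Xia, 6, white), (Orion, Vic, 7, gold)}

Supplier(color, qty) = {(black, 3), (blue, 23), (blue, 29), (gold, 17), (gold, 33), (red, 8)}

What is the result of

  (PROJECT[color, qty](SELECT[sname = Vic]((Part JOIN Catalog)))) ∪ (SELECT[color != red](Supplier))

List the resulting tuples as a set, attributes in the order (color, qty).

Joining Part and Catalog on sname, pname yields {(14, Vic, 18, Orion, 20, 7, gold), (2, Xia, 3, Nova, 21, 25, green), (2, Xia, 3, Nova, 21, 6, gold), (2, Xia, 3, Nova, 21, 6, white), (28, Xia, 12, Nova, 26, 25, green), (28, Xia, 12, Nova, 26, 6, gold), (28, Xia, 12, Nova, 26, 6, white), (7, Xia, 8, Nova, 30, 25, green), (7, Xia, 8, Nova, 30, 6, gold), (7, Xia, 8, Nova, 30, 6, white)}.
σ[sname = Vic]: keep tuples satisfying sname = Vic → {(14, Vic, 18, Orion, 20, 7, gold)}
π_{color, qty} gives {(gold, 20)}.
σ[color != red]: keep tuples satisfying color != red → {(black, 3), (blue, 23), (blue, 29), (gold, 17), (gold, 33)}
Set union of the two operands is {(black, 3), (blue, 23), (blue, 29), (gold, 17), (gold, 20), (gold, 33)}.

{(black, 3), (blue, 23), (blue, 29), (gold, 17), (gold, 20), (gold, 33)}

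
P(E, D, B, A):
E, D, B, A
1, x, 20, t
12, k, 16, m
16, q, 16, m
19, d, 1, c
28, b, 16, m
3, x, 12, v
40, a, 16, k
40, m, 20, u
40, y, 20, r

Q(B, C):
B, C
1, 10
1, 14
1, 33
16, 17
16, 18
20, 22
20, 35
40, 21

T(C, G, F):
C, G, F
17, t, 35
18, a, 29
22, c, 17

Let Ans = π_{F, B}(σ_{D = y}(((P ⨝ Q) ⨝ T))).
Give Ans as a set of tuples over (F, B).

{(17, 20)}

P ⋈ Q (natural join on B): {(1, x, 20, t, 22), (1, x, 20, t, 35), (12, k, 16, m, 17), (12, k, 16, m, 18), (16, q, 16, m, 17), (16, q, 16, m, 18), (19, d, 1, c, 10), (19, d, 1, c, 14), (19, d, 1, c, 33), (28, b, 16, m, 17), (28, b, 16, m, 18), (40, a, 16, k, 17), (40, a, 16, k, 18), (40, m, 20, u, 22), (40, m, 20, u, 35), (40, y, 20, r, 22), (40, y, 20, r, 35)}
(P ⨝ Q) ⋈ T (natural join on C): {(1, x, 20, t, 22, c, 17), (12, k, 16, m, 17, t, 35), (12, k, 16, m, 18, a, 29), (16, q, 16, m, 17, t, 35), (16, q, 16, m, 18, a, 29), (28, b, 16, m, 17, t, 35), (28, b, 16, m, 18, a, 29), (40, a, 16, k, 17, t, 35), (40, a, 16, k, 18, a, 29), (40, m, 20, u, 22, c, 17), (40, y, 20, r, 22, c, 17)}
Filtering on D = y leaves {(40, y, 20, r, 22, c, 17)}.
Keep only column(s) F, B: {(17, 20)}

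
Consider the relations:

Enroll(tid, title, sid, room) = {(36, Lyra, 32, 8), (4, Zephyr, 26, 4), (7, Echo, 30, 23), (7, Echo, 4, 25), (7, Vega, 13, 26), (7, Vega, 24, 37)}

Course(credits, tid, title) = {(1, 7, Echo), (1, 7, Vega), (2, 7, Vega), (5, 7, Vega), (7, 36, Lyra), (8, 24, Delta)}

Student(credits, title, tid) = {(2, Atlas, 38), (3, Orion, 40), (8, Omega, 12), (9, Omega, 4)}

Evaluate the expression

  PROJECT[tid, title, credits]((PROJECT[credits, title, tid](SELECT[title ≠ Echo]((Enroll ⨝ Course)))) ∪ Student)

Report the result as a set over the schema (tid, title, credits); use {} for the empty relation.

Enroll ⋈ Course (natural join on tid, title): {(36, Lyra, 32, 8, 7), (7, Echo, 30, 23, 1), (7, Echo, 4, 25, 1), (7, Vega, 13, 26, 1), (7, Vega, 13, 26, 2), (7, Vega, 13, 26, 5), (7, Vega, 24, 37, 1), (7, Vega, 24, 37, 2), (7, Vega, 24, 37, 5)}
Selection title ≠ Echo: {(36, Lyra, 32, 8, 7), (7, Vega, 13, 26, 1), (7, Vega, 13, 26, 2), (7, Vega, 13, 26, 5), (7, Vega, 24, 37, 1), (7, Vega, 24, 37, 2), (7, Vega, 24, 37, 5)}
π_{credits, title, tid} gives {(1, Vega, 7), (2, Vega, 7), (5, Vega, 7), (7, Lyra, 36)} (3 duplicate(s) eliminated).
Set union of the two operands is {(1, Vega, 7), (2, Atlas, 38), (2, Vega, 7), (3, Orion, 40), (5, Vega, 7), (7, Lyra, 36), (8, Omega, 12), (9, Omega, 4)}.
π_{tid, title, credits} gives {(12, Omega, 8), (36, Lyra, 7), (38, Atlas, 2), (4, Omega, 9), (40, Orion, 3), (7, Vega, 1), (7, Vega, 2), (7, Vega, 5)}.

{(12, Omega, 8), (36, Lyra, 7), (38, Atlas, 2), (4, Omega, 9), (40, Orion, 3), (7, Vega, 1), (7, Vega, 2), (7, Vega, 5)}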